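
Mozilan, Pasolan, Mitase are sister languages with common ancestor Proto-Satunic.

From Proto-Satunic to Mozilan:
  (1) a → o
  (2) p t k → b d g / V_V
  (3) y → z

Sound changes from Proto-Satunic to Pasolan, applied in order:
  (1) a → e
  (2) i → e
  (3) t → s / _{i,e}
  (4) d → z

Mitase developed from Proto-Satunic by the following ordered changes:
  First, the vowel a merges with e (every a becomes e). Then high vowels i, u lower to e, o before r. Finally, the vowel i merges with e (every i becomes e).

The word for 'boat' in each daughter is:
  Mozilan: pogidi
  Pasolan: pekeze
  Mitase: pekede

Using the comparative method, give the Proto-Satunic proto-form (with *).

*pakidi

Position 4: Mozilan has i, Pasolan has e, Mitase has e. Mozilan preserves i here (none of its changes turn any other segment into i), so the proto-segment is *i.
Position 6: Mozilan has i, Pasolan has e, Mitase has e. Mozilan preserves i here (none of its changes turn any other segment into i), so the proto-segment is *i.
Verify the candidate proto-form against each daughter:
Mozilan: *pakidi > pokidi > pogidi  (by vowel merger, intervocalic voicing)
Pasolan: start from *pakidi.
  rule 1 (vowel merger): pakidi → pekidi
  rule 2 (vowel merger): pekidi → pekede
  rule 3: no change — pekede
  rule 4 (unconditioned shift): pekede → pekeze
  ⇒ Pasolan pekeze
Mitase: *pakidi > pekidi > pekede  (by vowel merger, vowel merger)
Only *pakidi yields all of Mozilan pogidi, Pasolan pekeze, Mitase pekede.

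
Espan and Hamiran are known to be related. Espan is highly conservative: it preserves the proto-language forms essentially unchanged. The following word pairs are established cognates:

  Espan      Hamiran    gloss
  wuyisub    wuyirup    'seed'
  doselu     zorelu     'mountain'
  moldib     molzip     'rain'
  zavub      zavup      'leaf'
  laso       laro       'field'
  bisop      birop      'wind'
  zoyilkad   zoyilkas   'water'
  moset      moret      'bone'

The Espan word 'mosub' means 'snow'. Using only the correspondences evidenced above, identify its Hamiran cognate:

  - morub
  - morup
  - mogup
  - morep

wuyisub ~ wuyirup — Espan s corresponds to Hamiran r between vowels (before a back vowel).
wuyisub ~ wuyirup, moldib ~ molzip — Espan b corresponds to Hamiran p word-finally.
Applying these to Espan 'mosub':
  mosub → morub   (s→r between vowels (before a back vowel))
  morub → morup   (b→p word-finally)
So the Hamiran cognate is 'morup'.

morup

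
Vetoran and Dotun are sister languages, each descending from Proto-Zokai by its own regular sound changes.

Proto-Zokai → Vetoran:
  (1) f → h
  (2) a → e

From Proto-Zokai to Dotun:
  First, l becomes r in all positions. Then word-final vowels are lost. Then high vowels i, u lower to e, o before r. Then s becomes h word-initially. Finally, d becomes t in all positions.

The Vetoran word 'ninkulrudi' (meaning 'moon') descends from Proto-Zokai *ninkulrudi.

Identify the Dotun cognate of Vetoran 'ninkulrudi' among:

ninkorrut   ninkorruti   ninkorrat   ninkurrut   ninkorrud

Dotun: start from *ninkulrudi.
  rule 1 (unconditioned shift): ninkulrudi → ninkurrudi
  rule 2 (apocope): ninkurrudi → ninkurrud
  rule 3 (pre-rhotic lowering): ninkurrud → ninkorrud
  rule 4: no change — ninkorrud
  rule 5 (unconditioned shift): ninkorrud → ninkorrut
  ⇒ Dotun ninkorrut
The other candidates each miss or misapply at least one Dotun change.

ninkorrut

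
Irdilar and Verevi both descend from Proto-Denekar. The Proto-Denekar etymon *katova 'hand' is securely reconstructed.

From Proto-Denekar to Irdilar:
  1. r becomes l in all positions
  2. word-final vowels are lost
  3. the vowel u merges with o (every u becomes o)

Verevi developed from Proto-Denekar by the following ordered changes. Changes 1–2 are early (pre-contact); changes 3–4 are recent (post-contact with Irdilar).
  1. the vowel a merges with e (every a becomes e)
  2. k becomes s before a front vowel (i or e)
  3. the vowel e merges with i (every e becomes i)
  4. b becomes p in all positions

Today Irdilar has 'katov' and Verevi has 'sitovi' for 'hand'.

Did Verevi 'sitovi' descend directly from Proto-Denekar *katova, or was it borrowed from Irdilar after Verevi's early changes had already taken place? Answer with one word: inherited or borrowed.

inherited

If inherited, *katova would pass through all of Verevi's changes:
Verevi: start from *katova.
  rule 1 (vowel merger): katova → ketove
  rule 2 (palatalisation): ketove → setove
  rule 3 (vowel merger): setove → sitovi
  rule 4: no change — sitovi
  ⇒ Verevi sitovi
If borrowed from Irdilar 'katov' after the early changes, it would undergo only the recent ones:
  rule 3 (vowel merger): no change (katov)
  rule 4 (unconditioned shift): no change (katov)
  ⇒ as a loan: katov
Verevi 'sitovi' matches the inherited outcome exactly, so it is an inherited cognate, not a loan.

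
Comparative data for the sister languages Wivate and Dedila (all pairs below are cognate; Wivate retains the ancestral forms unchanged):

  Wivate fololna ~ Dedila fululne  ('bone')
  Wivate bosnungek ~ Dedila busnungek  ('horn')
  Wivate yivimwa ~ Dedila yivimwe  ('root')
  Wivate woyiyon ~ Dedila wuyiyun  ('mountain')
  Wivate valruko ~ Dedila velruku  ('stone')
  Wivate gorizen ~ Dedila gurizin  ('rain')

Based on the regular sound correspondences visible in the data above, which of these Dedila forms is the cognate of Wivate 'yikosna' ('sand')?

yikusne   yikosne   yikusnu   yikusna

yikusne

fololna ~ fululne, bosnungek ~ busnungek — Wivate o corresponds to Dedila u after a consonant, before a consonant other than r, m, n, p, b, f, v.
fololna ~ fululne, yivimwa ~ yivimwe — Wivate a corresponds to Dedila e word-finally.
Applying these to Wivate 'yikosna':
  yikosna → yikusna   (o→u after a consonant, before a consonant other than r, m, n, p, b, f, v)
  yikusna → yikusne   (a→e word-finally)
So the Dedila cognate is 'yikusne'.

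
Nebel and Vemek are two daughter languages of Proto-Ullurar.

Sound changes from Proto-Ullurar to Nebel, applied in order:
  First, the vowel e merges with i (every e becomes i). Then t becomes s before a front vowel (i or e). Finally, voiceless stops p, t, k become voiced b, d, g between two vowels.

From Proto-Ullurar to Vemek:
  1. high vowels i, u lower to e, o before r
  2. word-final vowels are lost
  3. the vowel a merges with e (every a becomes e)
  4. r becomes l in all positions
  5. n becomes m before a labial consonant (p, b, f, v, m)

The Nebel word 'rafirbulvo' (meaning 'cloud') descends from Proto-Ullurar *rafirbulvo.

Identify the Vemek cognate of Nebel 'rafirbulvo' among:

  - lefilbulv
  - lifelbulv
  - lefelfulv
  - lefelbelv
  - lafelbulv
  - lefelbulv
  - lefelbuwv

lefelbulv

Vemek: start from *rafirbulvo.
  rule 1 (pre-rhotic lowering): rafirbulvo → raferbulvo
  rule 2 (apocope): raferbulvo → raferbulv
  rule 3 (vowel merger): raferbulv → referbulv
  rule 4 (unconditioned shift): referbulv → lefelbulv
  rule 5: no change — lefelbulv
  ⇒ Vemek lefelbulv
The other candidates each miss or misapply at least one Vemek change.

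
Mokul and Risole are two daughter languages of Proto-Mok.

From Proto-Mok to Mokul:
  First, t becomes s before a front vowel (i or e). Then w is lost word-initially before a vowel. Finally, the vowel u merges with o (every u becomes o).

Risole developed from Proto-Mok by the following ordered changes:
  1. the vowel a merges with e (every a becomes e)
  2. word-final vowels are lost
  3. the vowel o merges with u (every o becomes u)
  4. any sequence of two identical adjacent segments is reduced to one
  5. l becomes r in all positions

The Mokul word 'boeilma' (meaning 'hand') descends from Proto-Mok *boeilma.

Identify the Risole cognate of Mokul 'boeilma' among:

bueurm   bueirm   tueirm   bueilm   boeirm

Risole: start from *boeilma.
  rule 1 (vowel merger): boeilma → boeilme
  rule 2 (apocope): boeilme → boeilm
  rule 3 (vowel merger): boeilm → bueilm
  rule 4: no change — bueilm
  rule 5 (unconditioned shift): bueilm → bueirm
  ⇒ Risole bueirm
Only 'bueirm' matches the regular Risole development of *boeilma.

bueirm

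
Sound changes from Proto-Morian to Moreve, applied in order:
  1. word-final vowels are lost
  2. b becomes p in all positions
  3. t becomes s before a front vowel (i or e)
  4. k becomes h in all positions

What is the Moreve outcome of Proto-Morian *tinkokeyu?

sinhohey

Moreve: *tinkokeyu > tinkokey > sinkokey > sinhohey  (by apocope, palatalisation, unconditioned shift)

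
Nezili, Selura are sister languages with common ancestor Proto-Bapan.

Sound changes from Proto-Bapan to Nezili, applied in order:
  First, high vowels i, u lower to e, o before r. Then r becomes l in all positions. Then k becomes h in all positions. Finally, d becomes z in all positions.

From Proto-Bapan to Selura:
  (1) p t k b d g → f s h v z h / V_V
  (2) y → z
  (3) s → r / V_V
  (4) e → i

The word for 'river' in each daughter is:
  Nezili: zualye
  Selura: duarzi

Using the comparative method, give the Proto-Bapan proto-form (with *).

Position 6: Nezili has e, Selura has i. Taking the neighbouring segments as reconstructed: Nezili e can only go back to *e; Selura i could go back to *e or *i — the one source consistent with every daughter is *e.
Position 5: Nezili has y, Selura has z. Nezili preserves y here (none of its changes turn any other segment into y), so the proto-segment is *y.
This points to *duarye. Verify forward in each daughter:
Nezili: start from *duarye.
  rule 1: no change — duarye
  rule 2 (unconditioned shift): duarye → dualye
  rule 3: no change — dualye
  rule 4 (unconditioned shift): dualye → zualye
  ⇒ Nezili zualye
Selura: start from *duarye.
  rule 1: no change — duarye
  rule 2 (unconditioned shift): duarye → duarze
  rule 3: no change — duarze
  rule 4 (vowel merger): duarze → duarzi
  ⇒ Selura duarzi
No other proto-form is consistent with every reflex, so the reconstruction is *duarye.

*duarye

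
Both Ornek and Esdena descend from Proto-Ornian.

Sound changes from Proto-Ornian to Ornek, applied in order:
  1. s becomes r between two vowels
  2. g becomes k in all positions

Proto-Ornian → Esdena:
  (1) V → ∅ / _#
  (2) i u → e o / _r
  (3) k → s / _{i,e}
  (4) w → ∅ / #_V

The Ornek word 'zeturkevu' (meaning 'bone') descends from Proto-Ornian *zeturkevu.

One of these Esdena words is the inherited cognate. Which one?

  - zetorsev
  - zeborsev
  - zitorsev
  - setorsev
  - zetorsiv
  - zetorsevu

zetorsev

Esdena: start from *zeturkevu.
  rule 1 (apocope): zeturkevu → zeturkev
  rule 2 (pre-rhotic lowering): zeturkev → zetorkev
  rule 3 (palatalisation): zetorkev → zetorsev
  rule 4: no change — zetorsev
  ⇒ Esdena zetorsev
Among the options, 'zetorsev' alone shows every Esdena change applied in order.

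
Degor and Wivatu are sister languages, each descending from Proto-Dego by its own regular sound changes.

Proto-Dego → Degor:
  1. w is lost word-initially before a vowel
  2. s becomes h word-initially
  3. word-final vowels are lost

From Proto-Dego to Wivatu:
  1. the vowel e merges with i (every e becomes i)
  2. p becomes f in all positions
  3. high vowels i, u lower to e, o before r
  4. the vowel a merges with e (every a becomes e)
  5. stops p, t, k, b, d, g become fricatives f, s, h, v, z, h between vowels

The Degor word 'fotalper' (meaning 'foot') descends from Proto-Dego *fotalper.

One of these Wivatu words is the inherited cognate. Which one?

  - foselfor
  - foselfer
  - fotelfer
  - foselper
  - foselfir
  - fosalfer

foselfer

Wivatu: *fotalper
  fotalper → fotalpir   [vowel merger]
  fotalpir → fotalfir   [unconditioned shift]
  fotalfir → fotalfer   [pre-rhotic lowering]
  fotalfer → fotelfer   [vowel merger]
  fotelfer → foselfer   [intervocalic lenition]
  giving Wivatu foselfer.
The other candidates each miss or misapply at least one Wivatu change.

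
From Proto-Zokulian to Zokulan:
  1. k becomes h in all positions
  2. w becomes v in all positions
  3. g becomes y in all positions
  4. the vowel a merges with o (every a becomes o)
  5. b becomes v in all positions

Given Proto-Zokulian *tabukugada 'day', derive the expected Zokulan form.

tovuhuyodo

Zokulan: *tabukugada
  tabukugada → tabuhugada   [unconditioned shift]
  tabuhugada (rule 2 does not apply)
  tabuhugada → tabuhuyada   [unconditioned shift]
  tabuhuyada → tobuhuyodo   [vowel merger]
  tobuhuyodo → tovuhuyodo   [unconditioned shift]
  giving Zokulan tovuhuyodo.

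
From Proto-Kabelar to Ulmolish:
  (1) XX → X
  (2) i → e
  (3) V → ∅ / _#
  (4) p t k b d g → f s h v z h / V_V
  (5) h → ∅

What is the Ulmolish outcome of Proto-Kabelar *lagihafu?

Ulmolish: start from *lagihafu.
  rule 1: no change — lagihafu
  rule 2 (vowel merger): lagihafu → lagehafu
  rule 3 (apocope): lagehafu → lagehaf
  rule 4 (intervocalic lenition): lagehaf → lahehaf
  rule 5 (h-loss): lahehaf → laeaf
  ⇒ Ulmolish laeaf

laeaf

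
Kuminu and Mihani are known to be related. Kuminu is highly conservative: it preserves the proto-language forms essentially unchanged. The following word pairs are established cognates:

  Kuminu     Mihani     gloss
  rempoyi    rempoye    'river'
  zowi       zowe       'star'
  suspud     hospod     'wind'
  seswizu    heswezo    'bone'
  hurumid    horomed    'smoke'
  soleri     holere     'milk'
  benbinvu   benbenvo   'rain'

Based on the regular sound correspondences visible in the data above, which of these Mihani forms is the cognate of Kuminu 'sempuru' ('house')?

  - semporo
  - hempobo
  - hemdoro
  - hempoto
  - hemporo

seswizu ~ heswezo — Kuminu s corresponds to Mihani h word-initially before a front vowel.
hurumid ~ horomed — Kuminu u corresponds to Mihani o after a consonant, before r.
seswizu ~ heswezo, benbinvu ~ benbenvo — Kuminu u corresponds to Mihani o word-finally.
Applying these to Kuminu 'sempuru':
  sempuru → hempuru   (s→h word-initially before a front vowel)
  hempuru → hemporu   (u→o after a consonant, before r)
  hemporu → hemporo   (u→o word-finally)
So the Mihani cognate is 'hemporo'.

hemporo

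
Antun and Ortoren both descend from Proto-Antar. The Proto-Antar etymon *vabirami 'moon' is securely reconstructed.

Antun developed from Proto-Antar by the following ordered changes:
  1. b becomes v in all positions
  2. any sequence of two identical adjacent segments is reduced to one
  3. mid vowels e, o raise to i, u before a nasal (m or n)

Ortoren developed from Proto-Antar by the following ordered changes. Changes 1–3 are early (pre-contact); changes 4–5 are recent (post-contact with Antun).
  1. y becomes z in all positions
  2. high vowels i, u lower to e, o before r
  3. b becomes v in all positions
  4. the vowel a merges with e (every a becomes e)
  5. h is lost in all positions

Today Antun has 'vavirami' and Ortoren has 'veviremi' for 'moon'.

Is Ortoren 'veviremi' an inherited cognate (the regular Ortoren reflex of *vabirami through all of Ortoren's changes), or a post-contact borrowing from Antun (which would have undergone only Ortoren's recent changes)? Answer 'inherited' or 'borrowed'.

borrowed

If inherited, *vabirami would pass through all of Ortoren's changes:
Ortoren: start from *vabirami.
  rule 1: no change — vabirami
  rule 2 (pre-rhotic lowering): vabirami → vaberami
  rule 3 (unconditioned shift): vaberami → vaverami
  rule 4 (vowel merger): vaverami → veveremi
  rule 5: no change — veveremi
  ⇒ Ortoren veveremi
If borrowed from Antun 'vavirami' after the early changes, it would undergo only the recent ones:
  rule 4 (vowel merger): vavirami → veviremi
  rule 5 (h-loss): no change (veviremi)
  ⇒ as a loan: veviremi
Ortoren 'veviremi' matches the loan outcome 'veviremi', not the inherited 'veveremi' — it skipped the early Ortoren changes, so it was borrowed from Antun.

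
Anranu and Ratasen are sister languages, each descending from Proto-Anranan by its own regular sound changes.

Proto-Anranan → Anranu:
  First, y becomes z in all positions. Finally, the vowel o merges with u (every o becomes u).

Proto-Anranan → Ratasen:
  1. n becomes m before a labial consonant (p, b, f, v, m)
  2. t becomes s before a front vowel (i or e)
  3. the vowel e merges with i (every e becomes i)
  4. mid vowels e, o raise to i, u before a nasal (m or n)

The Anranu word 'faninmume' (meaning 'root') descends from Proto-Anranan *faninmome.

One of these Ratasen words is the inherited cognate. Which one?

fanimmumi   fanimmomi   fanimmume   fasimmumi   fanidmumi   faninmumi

fanimmumi

Ratasen: *faninmome > fanimmome > fanimmomi > fanimmumi  (by nasal place assimilation, vowel merger, pre-nasal raising)
Among the options, 'fanimmumi' alone shows every Ratasen change applied in order.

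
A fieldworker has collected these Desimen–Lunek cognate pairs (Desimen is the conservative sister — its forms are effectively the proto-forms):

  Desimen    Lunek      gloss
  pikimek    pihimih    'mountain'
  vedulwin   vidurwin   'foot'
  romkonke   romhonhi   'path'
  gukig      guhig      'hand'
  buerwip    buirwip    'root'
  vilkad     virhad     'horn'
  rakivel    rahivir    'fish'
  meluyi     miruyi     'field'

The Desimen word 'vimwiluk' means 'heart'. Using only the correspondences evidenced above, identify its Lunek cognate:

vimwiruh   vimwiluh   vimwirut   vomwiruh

vimwiruh

meluyi ~ miruyi — Desimen l corresponds to Lunek r between vowels (before a back vowel).
pikimek ~ pihimih — Desimen k corresponds to Lunek h word-finally.
Applying these to Desimen 'vimwiluk':
  vimwiluk → vimwiruk   (l→r between vowels (before a back vowel))
  vimwiruk → vimwiruh   (k→h word-finally)
So the Lunek cognate is 'vimwiruh'.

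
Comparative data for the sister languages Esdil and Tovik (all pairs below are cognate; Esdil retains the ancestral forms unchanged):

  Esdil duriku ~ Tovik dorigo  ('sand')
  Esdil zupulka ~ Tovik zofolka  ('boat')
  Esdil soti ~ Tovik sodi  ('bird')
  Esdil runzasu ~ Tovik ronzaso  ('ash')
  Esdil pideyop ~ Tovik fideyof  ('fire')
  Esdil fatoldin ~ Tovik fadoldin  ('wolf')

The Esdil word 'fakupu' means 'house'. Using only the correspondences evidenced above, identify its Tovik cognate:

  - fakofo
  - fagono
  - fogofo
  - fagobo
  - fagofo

duriku ~ dorigo — Esdil k corresponds to Tovik g between vowels (before a back vowel).
zupulka ~ zofolka — Esdil u corresponds to Tovik o after a consonant, before a labial obstruent.
zupulka ~ zofolka — Esdil p corresponds to Tovik f between vowels (before a back vowel).
duriku ~ dorigo, runzasu ~ ronzaso — Esdil u corresponds to Tovik o word-finally.
Applying these to Esdil 'fakupu':
  fakupu → fagupu   (k→g between vowels (before a back vowel))
  fagupu → fagopu   (u→o after a consonant, before a labial obstruent)
  fagopu → fagofu   (p→f between vowels (before a back vowel))
  fagofu → fagofo   (u→o word-finally)
So the Tovik cognate is 'fagofo'.

fagofo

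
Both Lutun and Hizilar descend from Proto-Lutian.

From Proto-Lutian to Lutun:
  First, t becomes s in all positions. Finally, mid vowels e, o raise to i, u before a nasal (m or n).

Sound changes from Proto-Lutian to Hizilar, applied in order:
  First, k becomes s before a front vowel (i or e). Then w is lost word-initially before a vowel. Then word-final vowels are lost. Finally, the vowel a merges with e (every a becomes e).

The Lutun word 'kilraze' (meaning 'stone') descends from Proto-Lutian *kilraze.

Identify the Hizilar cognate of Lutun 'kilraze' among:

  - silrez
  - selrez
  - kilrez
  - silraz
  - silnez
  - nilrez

Hizilar: start from *kilraze.
  rule 1 (palatalisation): kilraze → silraze
  rule 2: no change — silraze
  rule 3 (apocope): silraze → silraz
  rule 4 (vowel merger): silraz → silrez
  ⇒ Hizilar silrez
Only 'silrez' matches the regular Hizilar development of *kilraze.

silrez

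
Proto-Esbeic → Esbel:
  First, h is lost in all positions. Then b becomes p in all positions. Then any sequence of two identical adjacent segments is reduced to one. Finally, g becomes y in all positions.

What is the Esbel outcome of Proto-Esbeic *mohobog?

Esbel: *mohobog > moobog > moopog > mopog > mopoy  (by h-loss, unconditioned shift, degemination, unconditioned shift)

mopoy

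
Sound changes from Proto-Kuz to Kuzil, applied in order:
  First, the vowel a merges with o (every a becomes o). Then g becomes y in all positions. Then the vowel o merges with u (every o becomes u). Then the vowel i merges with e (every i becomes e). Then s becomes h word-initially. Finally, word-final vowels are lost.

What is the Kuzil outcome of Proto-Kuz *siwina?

hewen

Kuzil: *siwina
  siwina → siwino   [vowel merger]
  siwino (rule 2 does not apply)
  siwino → siwinu   [vowel merger]
  siwinu → sewenu   [vowel merger]
  sewenu → hewenu   [debuccalisation]
  hewenu → hewen   [apocope]
  giving Kuzil hewen.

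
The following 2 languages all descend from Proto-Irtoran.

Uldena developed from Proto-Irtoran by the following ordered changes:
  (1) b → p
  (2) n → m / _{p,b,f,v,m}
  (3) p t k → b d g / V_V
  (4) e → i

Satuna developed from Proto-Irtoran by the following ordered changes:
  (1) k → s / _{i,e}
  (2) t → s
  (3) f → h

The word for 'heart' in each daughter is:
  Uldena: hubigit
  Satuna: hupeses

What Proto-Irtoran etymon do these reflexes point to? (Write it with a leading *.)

Position 5: Uldena has g, Satuna has s. Taking the neighbouring segments as reconstructed: Uldena g could go back to *k or *g; Satuna s could go back to *t or *k or *s — the one source consistent with every daughter is *k.
Position 4: Uldena has i, Satuna has e. Satuna preserves e here (none of its changes turn any other segment into e), so the proto-segment is *e.
This points to *hupeket. Verify forward in each daughter:
Uldena: *hupeket
  hupeket (rule 1 does not apply)
  hupeket (rule 2 does not apply)
  hupeket → hubeget   [intervocalic voicing]
  hubeget → hubigit   [vowel merger]
  giving Uldena hubigit.
Satuna: *hupeket > hupeset > hupeses  (by palatalisation, unconditioned shift)
Only *hupeket yields all of Uldena hubigit, Satuna hupeses.

*hupeket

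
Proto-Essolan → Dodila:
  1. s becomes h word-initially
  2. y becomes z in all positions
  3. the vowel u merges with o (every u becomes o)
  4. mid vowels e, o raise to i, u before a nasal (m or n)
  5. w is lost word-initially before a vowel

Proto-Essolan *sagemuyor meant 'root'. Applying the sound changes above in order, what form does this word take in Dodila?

hagimozor

Dodila: start from *sagemuyor.
  rule 1 (debuccalisation): sagemuyor → hagemuyor
  rule 2 (unconditioned shift): hagemuyor → hagemuzor
  rule 3 (vowel merger): hagemuzor → hagemozor
  rule 4 (pre-nasal raising): hagemozor → hagimozor
  rule 5: no change — hagimozor
  ⇒ Dodila hagimozor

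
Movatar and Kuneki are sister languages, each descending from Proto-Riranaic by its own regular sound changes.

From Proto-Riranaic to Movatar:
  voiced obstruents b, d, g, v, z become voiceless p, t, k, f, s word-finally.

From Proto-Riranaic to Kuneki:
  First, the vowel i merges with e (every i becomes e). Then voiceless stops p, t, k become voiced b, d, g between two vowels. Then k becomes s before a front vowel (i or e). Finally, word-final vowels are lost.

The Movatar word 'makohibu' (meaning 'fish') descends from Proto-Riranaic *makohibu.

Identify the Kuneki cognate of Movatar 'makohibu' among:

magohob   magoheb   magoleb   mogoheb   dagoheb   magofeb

magoheb

Kuneki: *makohibu
  makohibu → makohebu   [vowel merger]
  makohebu → magohebu   [intervocalic voicing]
  magohebu (rule 3 does not apply)
  magohebu → magoheb   [apocope]
  giving Kuneki magoheb.
The other candidates each miss or misapply at least one Kuneki change.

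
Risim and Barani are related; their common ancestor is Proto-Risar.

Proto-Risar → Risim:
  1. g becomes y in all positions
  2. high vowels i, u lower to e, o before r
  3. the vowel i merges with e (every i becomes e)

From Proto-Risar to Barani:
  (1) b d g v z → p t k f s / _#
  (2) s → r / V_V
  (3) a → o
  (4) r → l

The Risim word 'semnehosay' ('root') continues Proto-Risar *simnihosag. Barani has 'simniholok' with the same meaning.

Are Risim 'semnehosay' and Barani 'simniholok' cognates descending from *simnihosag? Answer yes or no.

Derive the expected Barani reflex of *simnihosag:
Barani: *simnihosag
  simnihosag → simnihosak   [final devoicing]
  simnihosak → simnihorak   [rhotacism]
  simnihorak → simnihorok   [vowel merger]
  simnihorok → simniholok   [unconditioned shift]
  giving Barani simniholok.
Barani 'simniholok' matches the regular reflex exactly, so the pair is cognate.

yes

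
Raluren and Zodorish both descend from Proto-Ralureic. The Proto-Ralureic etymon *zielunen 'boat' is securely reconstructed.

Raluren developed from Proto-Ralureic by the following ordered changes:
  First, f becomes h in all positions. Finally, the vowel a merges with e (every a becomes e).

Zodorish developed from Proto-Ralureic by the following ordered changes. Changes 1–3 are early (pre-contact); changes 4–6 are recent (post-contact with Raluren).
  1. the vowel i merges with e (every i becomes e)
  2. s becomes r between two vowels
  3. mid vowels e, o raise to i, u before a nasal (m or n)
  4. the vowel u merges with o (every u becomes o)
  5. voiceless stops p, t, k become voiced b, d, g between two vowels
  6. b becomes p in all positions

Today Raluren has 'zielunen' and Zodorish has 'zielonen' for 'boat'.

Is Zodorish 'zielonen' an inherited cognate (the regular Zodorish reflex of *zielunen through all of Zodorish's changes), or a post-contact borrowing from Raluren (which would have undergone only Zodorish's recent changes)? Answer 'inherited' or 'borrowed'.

If inherited, *zielunen would pass through all of Zodorish's changes:
Zodorish: start from *zielunen.
  rule 1 (vowel merger): zielunen → zeelunen
  rule 2: no change — zeelunen
  rule 3 (pre-nasal raising): zeelunen → zeelunin
  rule 4 (vowel merger): zeelunin → zeelonin
  rule 5: no change — zeelonin
  rule 6: no change — zeelonin
  ⇒ Zodorish zeelonin
If borrowed from Raluren 'zielunen' after the early changes, it would undergo only the recent ones:
  rule 4 (vowel merger): zielunen → zielonen
  rule 5 (intervocalic voicing): no change (zielonen)
  rule 6 (unconditioned shift): no change (zielonen)
  ⇒ as a loan: zielonen
Zodorish 'zielonen' matches the loan outcome 'zielonen', not the inherited 'zeelonin' — it skipped the early Zodorish changes, so it was borrowed from Raluren.

borrowed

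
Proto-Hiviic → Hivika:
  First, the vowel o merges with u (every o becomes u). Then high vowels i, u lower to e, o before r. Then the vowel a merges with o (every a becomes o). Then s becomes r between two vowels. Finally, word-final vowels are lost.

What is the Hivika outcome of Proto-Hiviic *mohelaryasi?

muheloryor

Hivika: *mohelaryasi
  mohelaryasi → muhelaryasi   [vowel merger]
  muhelaryasi (rule 2 does not apply)
  muhelaryasi → muheloryosi   [vowel merger]
  muheloryosi → muheloryori   [rhotacism]
  muheloryori → muheloryor   [apocope]
  giving Hivika muheloryor.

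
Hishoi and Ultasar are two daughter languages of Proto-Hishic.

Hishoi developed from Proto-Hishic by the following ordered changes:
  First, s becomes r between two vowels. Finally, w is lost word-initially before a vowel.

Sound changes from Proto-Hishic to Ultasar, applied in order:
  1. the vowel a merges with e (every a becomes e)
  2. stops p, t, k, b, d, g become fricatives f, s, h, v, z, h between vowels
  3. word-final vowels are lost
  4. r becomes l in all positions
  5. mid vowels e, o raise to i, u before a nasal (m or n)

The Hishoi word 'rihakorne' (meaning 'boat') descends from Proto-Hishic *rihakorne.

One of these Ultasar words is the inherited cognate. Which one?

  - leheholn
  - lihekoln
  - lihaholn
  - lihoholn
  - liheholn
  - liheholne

liheholn

Ultasar: *rihakorne > rihekorne > rihehorne > rihehorn > liheholn  (by vowel merger, intervocalic lenition, apocope, unconditioned shift)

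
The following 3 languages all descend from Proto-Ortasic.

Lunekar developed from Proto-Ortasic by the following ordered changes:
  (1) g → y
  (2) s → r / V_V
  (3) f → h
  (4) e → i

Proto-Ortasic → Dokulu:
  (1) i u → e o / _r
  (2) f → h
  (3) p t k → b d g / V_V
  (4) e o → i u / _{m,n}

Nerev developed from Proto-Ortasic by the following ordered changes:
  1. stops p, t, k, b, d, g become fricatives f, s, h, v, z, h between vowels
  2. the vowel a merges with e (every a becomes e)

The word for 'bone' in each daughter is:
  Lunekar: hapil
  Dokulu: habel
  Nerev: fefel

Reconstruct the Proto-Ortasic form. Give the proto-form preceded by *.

*fapel

Position 1: Lunekar has h, Dokulu has h, Nerev has f. Taking the neighbouring segments as reconstructed: Lunekar h could go back to *f or *h; Dokulu h could go back to *f or *h; Nerev f can only go back to *f — the one source consistent with every daughter is *f.
Position 3: Lunekar has p, Dokulu has b, Nerev has f. Lunekar preserves p here (none of its changes turn any other segment into p), so the proto-segment is *p.
Continuing position by position gives *fapel; check it forward:
Lunekar: *fapel
  fapel (rule 1 does not apply)
  fapel (rule 2 does not apply)
  fapel → hapel   [unconditioned shift]
  hapel → hapil   [vowel merger]
  giving Lunekar hapil.
Dokulu: start from *fapel.
  rule 1: no change — fapel
  rule 2 (unconditioned shift): fapel → hapel
  rule 3 (intervocalic voicing): hapel → habel
  rule 4: no change — habel
  ⇒ Dokulu habel
Nerev: *fapel
  fapel → fafel   [intervocalic lenition]
  fafel → fefel   [vowel merger]
  giving Nerev fefel.
No other proto-form is consistent with every reflex, so the reconstruction is *fapel.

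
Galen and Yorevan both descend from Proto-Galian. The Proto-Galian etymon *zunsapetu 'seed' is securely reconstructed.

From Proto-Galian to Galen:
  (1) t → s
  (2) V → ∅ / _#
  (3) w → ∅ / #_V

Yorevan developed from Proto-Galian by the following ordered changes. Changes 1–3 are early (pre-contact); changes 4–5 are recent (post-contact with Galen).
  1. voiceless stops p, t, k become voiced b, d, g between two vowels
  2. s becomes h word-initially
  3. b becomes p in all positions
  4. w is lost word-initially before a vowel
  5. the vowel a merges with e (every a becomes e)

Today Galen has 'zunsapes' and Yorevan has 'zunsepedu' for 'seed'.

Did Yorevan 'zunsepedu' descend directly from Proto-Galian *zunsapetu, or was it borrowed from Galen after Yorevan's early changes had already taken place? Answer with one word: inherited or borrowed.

If inherited, *zunsapetu would pass through all of Yorevan's changes:
Yorevan: start from *zunsapetu.
  rule 1 (intervocalic voicing): zunsapetu → zunsabedu
  rule 2: no change — zunsabedu
  rule 3 (unconditioned shift): zunsabedu → zunsapedu
  rule 4: no change — zunsapedu
  rule 5 (vowel merger): zunsapedu → zunsepedu
  ⇒ Yorevan zunsepedu
If borrowed from Galen 'zunsapes' after the early changes, it would undergo only the recent ones:
  rule 4 (glide loss): no change (zunsapes)
  rule 5 (vowel merger): zunsapes → zunsepes
  ⇒ as a loan: zunsepes
Yorevan 'zunsepedu' matches the inherited outcome exactly, so it is an inherited cognate, not a loan.

inherited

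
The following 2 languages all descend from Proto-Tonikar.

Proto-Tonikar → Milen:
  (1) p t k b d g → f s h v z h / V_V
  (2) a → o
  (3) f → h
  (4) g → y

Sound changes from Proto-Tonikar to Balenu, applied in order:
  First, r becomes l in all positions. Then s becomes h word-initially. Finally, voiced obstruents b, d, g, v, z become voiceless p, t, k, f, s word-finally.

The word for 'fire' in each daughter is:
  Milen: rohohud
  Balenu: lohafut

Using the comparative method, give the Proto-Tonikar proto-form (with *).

Position 7: Milen has d, Balenu has t. Milen preserves d here (none of its changes turn any other segment into d), so the proto-segment is *d.
Position 4: Milen has o, Balenu has a. Balenu preserves a here (none of its changes turn any other segment into a), so the proto-segment is *a.
Verify the candidate proto-form against each daughter:
Milen: start from *rohafud.
  rule 1: no change — rohafud
  rule 2 (vowel merger): rohafud → rohofud
  rule 3 (unconditioned shift): rohofud → rohohud
  rule 4: no change — rohohud
  ⇒ Milen rohohud
Balenu: start from *rohafud.
  rule 1 (unconditioned shift): rohafud → lohafud
  rule 2: no change — lohafud
  rule 3 (final devoicing): lohafud → lohafut
  ⇒ Balenu lohafut
*rohafud is the unique common source.

*rohafud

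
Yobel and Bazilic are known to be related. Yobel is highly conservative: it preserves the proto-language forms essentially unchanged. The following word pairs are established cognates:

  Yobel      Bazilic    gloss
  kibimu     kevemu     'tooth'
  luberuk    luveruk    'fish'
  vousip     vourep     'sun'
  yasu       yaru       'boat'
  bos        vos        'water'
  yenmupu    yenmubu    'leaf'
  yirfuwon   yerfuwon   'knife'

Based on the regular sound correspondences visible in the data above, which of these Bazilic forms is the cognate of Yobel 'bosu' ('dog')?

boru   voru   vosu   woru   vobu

voru

bos ~ vos — Yobel b corresponds to Bazilic v word-initially before a back vowel.
yasu ~ yaru — Yobel s corresponds to Bazilic r between vowels (before a back vowel).
Applying these to Yobel 'bosu':
  bosu → vosu   (b→v word-initially before a back vowel)
  vosu → voru   (s→r between vowels (before a back vowel))
So the Bazilic cognate is 'voru'.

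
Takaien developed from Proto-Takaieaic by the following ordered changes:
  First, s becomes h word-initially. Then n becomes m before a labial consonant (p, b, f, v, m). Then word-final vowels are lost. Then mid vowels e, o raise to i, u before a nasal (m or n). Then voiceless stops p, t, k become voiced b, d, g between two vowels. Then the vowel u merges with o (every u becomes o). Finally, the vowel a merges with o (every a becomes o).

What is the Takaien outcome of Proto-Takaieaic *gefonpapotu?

Takaien: *gefonpapotu
  gefonpapotu (rule 1 does not apply)
  gefonpapotu → gefompapotu   [nasal place assimilation]
  gefompapotu → gefompapot   [apocope]
  gefompapot → gefumpapot   [pre-nasal raising]
  gefumpapot → gefumpabot   [intervocalic voicing]
  gefumpabot → gefompabot   [vowel merger]
  gefompabot → gefompobot   [vowel merger]
  giving Takaien gefompobot.

gefompobot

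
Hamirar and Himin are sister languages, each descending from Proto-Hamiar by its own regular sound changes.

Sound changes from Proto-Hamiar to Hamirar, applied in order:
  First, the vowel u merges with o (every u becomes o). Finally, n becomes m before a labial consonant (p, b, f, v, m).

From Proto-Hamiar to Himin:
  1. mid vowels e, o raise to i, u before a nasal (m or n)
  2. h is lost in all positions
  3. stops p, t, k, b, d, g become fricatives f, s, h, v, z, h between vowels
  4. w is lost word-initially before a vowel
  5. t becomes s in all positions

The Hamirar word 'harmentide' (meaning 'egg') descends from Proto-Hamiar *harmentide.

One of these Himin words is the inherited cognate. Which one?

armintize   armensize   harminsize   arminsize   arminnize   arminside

arminsize

Himin: *harmentide
  harmentide → harmintide   [pre-nasal raising]
  harmintide → armintide   [h-loss]
  armintide → armintize   [intervocalic lenition]
  armintize (rule 4 does not apply)
  armintize → arminsize   [unconditioned shift]
  giving Himin arminsize.
The other candidates each miss or misapply at least one Himin change.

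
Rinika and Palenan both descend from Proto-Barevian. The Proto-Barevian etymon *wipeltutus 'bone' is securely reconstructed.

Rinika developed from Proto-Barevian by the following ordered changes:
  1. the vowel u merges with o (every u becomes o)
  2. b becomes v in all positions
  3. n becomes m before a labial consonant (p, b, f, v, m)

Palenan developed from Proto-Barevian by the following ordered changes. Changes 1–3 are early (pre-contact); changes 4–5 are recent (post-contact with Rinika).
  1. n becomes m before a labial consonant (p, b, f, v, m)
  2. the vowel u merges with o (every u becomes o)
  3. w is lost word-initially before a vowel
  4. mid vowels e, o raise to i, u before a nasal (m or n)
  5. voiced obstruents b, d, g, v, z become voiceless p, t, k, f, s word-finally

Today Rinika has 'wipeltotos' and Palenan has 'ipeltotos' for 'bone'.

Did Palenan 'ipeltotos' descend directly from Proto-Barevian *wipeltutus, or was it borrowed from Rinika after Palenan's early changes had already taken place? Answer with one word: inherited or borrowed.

If inherited, *wipeltutus would pass through all of Palenan's changes:
Palenan: *wipeltutus > wipeltotos > ipeltotos  (by vowel merger, glide loss)
If borrowed from Rinika 'wipeltotos' after the early changes, it would undergo only the recent ones:
  rule 4 (pre-nasal raising): no change (wipeltotos)
  rule 5 (final devoicing): no change (wipeltotos)
  ⇒ as a loan: wipeltotos
Palenan 'ipeltotos' matches the inherited outcome exactly, so it is an inherited cognate, not a loan.

inherited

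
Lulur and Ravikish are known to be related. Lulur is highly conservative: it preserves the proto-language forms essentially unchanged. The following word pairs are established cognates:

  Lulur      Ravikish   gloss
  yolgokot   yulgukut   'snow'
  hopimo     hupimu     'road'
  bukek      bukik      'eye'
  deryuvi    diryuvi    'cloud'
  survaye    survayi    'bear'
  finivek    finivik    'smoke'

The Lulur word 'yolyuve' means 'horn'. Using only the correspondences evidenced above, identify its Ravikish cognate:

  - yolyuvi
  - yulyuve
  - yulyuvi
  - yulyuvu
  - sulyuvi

yolgokot ~ yulgukut — Lulur o corresponds to Ravikish u after a consonant, before a consonant other than r, m, n, p, b, f, v.
survaye ~ survayi — Lulur e corresponds to Ravikish i word-finally.
Applying these to Lulur 'yolyuve':
  yolyuve → yulyuve   (o→u after a consonant, before a consonant other than r, m, n, p, b, f, v)
  yulyuve → yulyuvi   (e→i word-finally)
So the Ravikish cognate is 'yulyuvi'.

yulyuvi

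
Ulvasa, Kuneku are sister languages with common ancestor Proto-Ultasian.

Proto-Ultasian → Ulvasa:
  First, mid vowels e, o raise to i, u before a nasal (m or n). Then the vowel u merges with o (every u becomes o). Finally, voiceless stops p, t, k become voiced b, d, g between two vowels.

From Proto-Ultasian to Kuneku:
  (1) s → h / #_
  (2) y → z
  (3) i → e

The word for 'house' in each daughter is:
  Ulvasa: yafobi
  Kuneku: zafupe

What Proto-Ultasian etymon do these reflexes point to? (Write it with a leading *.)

*yafupi

Position 4: Ulvasa has o, Kuneku has u. Kuneku preserves u here (none of its changes turn any other segment into u), so the proto-segment is *u.
Position 1: Ulvasa has y, Kuneku has z. Ulvasa preserves y here (none of its changes turn any other segment into y), so the proto-segment is *y.
Verify the candidate proto-form against each daughter:
Ulvasa: start from *yafupi.
  rule 1: no change — yafupi
  rule 2 (vowel merger): yafupi → yafopi
  rule 3 (intervocalic voicing): yafopi → yafobi
  ⇒ Ulvasa yafobi
Kuneku: *yafupi > zafupi > zafupe  (by unconditioned shift, vowel merger)
*yafupi is the unique common source.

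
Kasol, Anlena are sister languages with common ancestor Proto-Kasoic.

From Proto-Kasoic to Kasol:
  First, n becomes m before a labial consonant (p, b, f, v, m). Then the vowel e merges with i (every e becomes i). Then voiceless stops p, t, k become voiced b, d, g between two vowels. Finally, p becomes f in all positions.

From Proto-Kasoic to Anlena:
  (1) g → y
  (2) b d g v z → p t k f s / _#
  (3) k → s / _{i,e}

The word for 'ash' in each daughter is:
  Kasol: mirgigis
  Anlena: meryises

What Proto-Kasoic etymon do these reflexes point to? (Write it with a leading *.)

Position 4: Kasol has g, Anlena has y. Taking the neighbouring segments as reconstructed: Kasol g can only go back to *g; Anlena y could go back to *g or *y — the one source consistent with every daughter is *g.
Position 2: Kasol has i, Anlena has e. Anlena preserves e here (none of its changes turn any other segment into e), so the proto-segment is *e.
Position 6: Kasol has g, Anlena has s. Taking the neighbouring segments as reconstructed: Kasol g could go back to *k or *g; Anlena s could go back to *k or *s — the one source consistent with every daughter is *k.
This points to *mergikes. Verify forward in each daughter:
Kasol: *mergikes > mirgikis > mirgigis  (by vowel merger, intervocalic voicing)
Anlena: start from *mergikes.
  rule 1 (unconditioned shift): mergikes → meryikes
  rule 2: no change — meryikes
  rule 3 (palatalisation): meryikes → meryises
  ⇒ Anlena meryises
Only *mergikes yields all of Kasol mirgigis, Anlena meryises.

*mergikes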